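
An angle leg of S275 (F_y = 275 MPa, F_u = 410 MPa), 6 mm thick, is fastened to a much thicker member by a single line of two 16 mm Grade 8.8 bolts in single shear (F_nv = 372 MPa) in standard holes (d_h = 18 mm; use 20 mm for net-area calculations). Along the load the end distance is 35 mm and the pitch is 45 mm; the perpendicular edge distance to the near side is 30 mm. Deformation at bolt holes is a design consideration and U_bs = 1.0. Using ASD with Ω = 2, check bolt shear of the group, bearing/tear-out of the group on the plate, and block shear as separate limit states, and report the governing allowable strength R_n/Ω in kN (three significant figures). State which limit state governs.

Bolt shear: A_b = π·16²/4 = 201.1 mm²; R_n = 372 × 201.1 × 2 × 1 / 1000 = 149.6 kN → 149.6 / 2 = 74.8 kN.
Bearing: edge l_c = 26, r_n = 76.75 kN; interior l_c = 27, r_n = 79.7 kN; R_n = 76.75 + 1·79.7 = 156.5 kN → 78.2 kN.
Block shear: A_gv = 480, A_nv = 300, A_nt = 120 mm²; R_n = min(0.6F_uA_nv, 0.6F_yA_gv) + U_bs·F_u·A_nt = 123 kN → 61.5 kN.
Block shear governs: 61.5 kN.

61.5 kN (block shear governs)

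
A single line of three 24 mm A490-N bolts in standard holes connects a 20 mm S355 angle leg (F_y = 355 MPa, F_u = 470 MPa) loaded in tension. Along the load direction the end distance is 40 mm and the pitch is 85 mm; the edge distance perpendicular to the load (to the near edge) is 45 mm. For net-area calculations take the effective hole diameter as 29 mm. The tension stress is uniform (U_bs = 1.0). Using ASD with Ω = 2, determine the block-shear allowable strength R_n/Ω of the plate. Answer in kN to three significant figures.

Shear plane L_v = 40 + 2·85 = 210 mm; A_gv = 210 × 20 = 4200 mm².
A_nv = (210 − 2.5·29) × 20 = 2750 mm².
A_nt = (45 − 0.5·29) × 20 = 610 mm².
0.6 F_u A_nv = 775.5 kN; 0.6 F_y A_gv = 894.6 kN → shear rupture governs the shear term.
R_n = 775.5 + 1.0 × 470 × 610 / 1000 = 1062 kN.
Allowable strength R_n/Ω = 1062 / 2 = 531 kN.

531 kN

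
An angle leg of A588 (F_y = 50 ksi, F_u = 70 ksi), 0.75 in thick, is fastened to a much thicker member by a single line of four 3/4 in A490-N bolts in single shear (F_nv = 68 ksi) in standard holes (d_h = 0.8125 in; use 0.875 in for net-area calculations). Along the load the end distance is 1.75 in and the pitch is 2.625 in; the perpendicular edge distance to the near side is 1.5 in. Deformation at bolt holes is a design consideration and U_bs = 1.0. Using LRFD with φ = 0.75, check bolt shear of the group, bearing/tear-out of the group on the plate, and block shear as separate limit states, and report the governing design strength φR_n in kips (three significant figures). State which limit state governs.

90.1 kips (bolt shear governs)

Bolt shear: A_b = π·0.75²/4 = 0.4418 in²; R_n = 68 × 0.4418 × 4 × 1 = 120.2 kips → 0.75 × 120.2 = 90.1 kips.
Bearing: edge l_c = 1.344, r_n = 84.66 kips; interior l_c = 1.812, r_n = 94.5 kips; R_n = 84.66 + 3·94.5 = 368.2 kips → 276 kips.
Block shear: A_gv = 7.219, A_nv = 4.922, A_nt = 0.7969 in²; R_n = min(0.6F_uA_nv, 0.6F_yA_gv) + U_bs·F_u·A_nt = 262.5 kips → 197 kips.
Bolt shear governs: 90.1 kips.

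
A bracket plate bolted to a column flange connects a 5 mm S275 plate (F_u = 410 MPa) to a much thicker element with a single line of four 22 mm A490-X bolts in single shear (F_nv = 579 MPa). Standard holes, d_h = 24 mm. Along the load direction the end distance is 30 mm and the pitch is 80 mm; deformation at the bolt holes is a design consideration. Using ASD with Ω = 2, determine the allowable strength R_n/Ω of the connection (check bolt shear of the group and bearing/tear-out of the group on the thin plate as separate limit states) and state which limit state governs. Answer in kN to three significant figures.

Bolt shear: A_b = π·22²/4 = 380.1 mm²; R_n = 579 × 380.1 × 4 × 1 / 1000 = 880.4 kN → 880.4 / 2 = 440 kN.
Bearing (1.2 l_c t F_u ≤ 2.4 d t F_u): upper limit = 2.4·22·5·410 / 1000 = 108.2 kN.
  Edge l_c = 30 − 24/2 = 18 → r_n = 44.28 kN; interior l_c = 80 − 24 = 56 → r_n = 108.2 kN.
  R_n,bearing = 1·44.28 + 3·108.2 = 369 kN → 369 / 2 = 184 kN.
Bearing governs: 184 kN.

184 kN (bearing governs)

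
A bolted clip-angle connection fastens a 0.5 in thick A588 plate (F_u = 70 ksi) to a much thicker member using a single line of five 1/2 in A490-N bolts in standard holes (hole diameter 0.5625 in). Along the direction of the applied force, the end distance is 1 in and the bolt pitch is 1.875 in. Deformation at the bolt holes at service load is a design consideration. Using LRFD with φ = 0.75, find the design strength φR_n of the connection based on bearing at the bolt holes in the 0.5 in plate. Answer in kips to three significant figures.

149 kips

Per bolt r_n = 1.2 l_c t F_u ≤ 2.4 d t F_u; upper limit = 2.4 × 0.5 × 0.5 × 70 = 42 kips.
Edge bolt: l_c = 1 − 0.5625/2 = 0.7188 in → 1.2 × 0.7188 × 0.5 × 70 = 30.19 → r_n = 30.19 kips.
Interior bolts: l_c = 1.875 − 0.5625 = 1.312 in → 1.2 × 1.312 × 0.5 × 70 = 55.12 → r_n = 42 kips.
R_n = 1 × 30.19 + 4 × 42 = 198.2 kips.
Design strength φR_n = 0.75 × 198.2 = 149 kips.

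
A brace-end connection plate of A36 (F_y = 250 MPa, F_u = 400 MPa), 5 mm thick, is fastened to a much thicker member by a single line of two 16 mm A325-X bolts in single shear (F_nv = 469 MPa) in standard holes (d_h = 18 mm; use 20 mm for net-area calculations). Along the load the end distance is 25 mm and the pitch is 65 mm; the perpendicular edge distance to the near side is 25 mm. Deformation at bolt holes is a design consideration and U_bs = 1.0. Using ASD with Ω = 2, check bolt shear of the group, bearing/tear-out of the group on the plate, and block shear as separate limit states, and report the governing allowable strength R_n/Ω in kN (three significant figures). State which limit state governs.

Bolt shear: A_b = π·16²/4 = 201.1 mm²; R_n = 469 × 201.1 × 2 × 1 / 1000 = 188.6 kN → 188.6 / 2 = 94.3 kN.
Bearing: edge l_c = 16, r_n = 38.4 kN; interior l_c = 47, r_n = 76.8 kN; R_n = 38.4 + 1·76.8 = 115.2 kN → 57.6 kN.
Block shear: A_gv = 450, A_nv = 300, A_nt = 75 mm²; R_n = min(0.6F_uA_nv, 0.6F_yA_gv) + U_bs·F_u·A_nt = 97.5 kN → 48.8 kN.
Block shear governs: 48.8 kN.

48.8 kN (block shear governs)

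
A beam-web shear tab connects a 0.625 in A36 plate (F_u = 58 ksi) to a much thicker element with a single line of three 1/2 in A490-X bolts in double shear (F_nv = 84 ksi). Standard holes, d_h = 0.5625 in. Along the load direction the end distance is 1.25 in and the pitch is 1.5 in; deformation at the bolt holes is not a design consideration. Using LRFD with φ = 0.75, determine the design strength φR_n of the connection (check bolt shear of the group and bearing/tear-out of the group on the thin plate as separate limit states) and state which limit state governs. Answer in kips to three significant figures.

74.2 kips (bolt shear governs)

Bolt shear: A_b = π·0.5²/4 = 0.1963 in²; R_n = 84 × 0.1963 × 3 × 2 = 98.96 kips → 0.75 × 98.96 = 74.2 kips.
Bearing (1.5 l_c t F_u ≤ 3.0 d t F_u): upper limit = 3.0·0.5·0.625·58 = 54.38 kips.
  Edge l_c = 1.25 − 0.5625/2 = 0.9688 → r_n = 52.68 kips; interior l_c = 1.5 − 0.5625 = 0.9375 → r_n = 50.98 kips.
  R_n,bearing = 1·52.68 + 2·50.98 = 154.6 kips → 0.75 × 154.6 = 116 kips.
Bolt shear governs: 74.2 kips.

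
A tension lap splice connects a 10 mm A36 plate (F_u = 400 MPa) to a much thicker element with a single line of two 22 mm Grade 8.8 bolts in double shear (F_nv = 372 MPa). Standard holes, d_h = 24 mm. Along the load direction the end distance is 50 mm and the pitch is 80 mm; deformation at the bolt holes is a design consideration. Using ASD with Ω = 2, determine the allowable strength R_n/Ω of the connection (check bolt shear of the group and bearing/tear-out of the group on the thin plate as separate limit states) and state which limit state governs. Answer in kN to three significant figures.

Bolt shear: A_b = π·22²/4 = 380.1 mm²; R_n = 372 × 380.1 × 2 × 2 / 1000 = 565.6 kN → 565.6 / 2 = 283 kN.
Bearing (1.2 l_c t F_u ≤ 2.4 d t F_u): upper limit = 2.4·22·10·400 / 1000 = 211.2 kN.
  Edge l_c = 50 − 24/2 = 38 → r_n = 182.4 kN; interior l_c = 80 − 24 = 56 → r_n = 211.2 kN.
  R_n,bearing = 1·182.4 + 1·211.2 = 393.6 kN → 393.6 / 2 = 197 kN.
Bearing governs: 197 kN.

197 kN (bearing governs)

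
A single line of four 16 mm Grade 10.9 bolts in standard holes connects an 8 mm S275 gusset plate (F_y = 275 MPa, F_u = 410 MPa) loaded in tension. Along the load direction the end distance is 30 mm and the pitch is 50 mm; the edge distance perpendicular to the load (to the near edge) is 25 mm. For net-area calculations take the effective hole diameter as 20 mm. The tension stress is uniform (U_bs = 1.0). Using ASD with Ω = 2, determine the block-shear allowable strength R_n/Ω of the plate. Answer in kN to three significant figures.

133 kN

Shear plane L_v = 30 + 3·50 = 180 mm; A_gv = 180 × 8 = 1440 mm².
A_nv = (180 − 3.5·20) × 8 = 880 mm².
A_nt = (25 − 0.5·20) × 8 = 120 mm².
0.6 F_u A_nv = 216.5 kN; 0.6 F_y A_gv = 237.6 kN → shear rupture governs the shear term.
R_n = 216.5 + 1.0 × 410 × 120 / 1000 = 265.7 kN.
Allowable strength R_n/Ω = 265.7 / 2 = 133 kN.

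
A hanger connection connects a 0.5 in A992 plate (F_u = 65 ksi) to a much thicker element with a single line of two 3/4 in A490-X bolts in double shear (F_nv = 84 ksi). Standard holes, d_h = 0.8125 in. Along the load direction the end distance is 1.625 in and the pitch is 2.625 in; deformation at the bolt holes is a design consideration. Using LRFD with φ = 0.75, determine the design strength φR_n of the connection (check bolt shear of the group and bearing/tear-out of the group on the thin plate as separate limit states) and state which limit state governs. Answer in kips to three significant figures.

Bolt shear: A_b = π·0.75²/4 = 0.4418 in²; R_n = 84 × 0.4418 × 2 × 2 = 148.4 kips → 0.75 × 148.4 = 111 kips.
Bearing (1.2 l_c t F_u ≤ 2.4 d t F_u): upper limit = 2.4·0.75·0.5·65 = 58.5 kips.
  Edge l_c = 1.625 − 0.8125/2 = 1.219 → r_n = 47.53 kips; interior l_c = 2.625 − 0.8125 = 1.812 → r_n = 58.5 kips.
  R_n,bearing = 1·47.53 + 1·58.5 = 106 kips → 0.75 × 106 = 79.5 kips.
Bearing governs: 79.5 kips.

79.5 kips (bearing governs)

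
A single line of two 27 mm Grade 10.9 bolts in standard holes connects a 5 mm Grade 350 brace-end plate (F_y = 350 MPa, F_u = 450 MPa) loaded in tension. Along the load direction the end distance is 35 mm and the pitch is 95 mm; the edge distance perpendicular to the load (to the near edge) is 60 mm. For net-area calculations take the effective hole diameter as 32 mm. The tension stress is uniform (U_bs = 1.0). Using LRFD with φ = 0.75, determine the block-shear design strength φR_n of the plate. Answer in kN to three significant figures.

Shear plane L_v = 35 + 1·95 = 130 mm; A_gv = 130 × 5 = 650 mm².
A_nv = (130 − 1.5·32) × 5 = 410 mm².
A_nt = (60 − 0.5·32) × 5 = 220 mm².
0.6 F_u A_nv = 110.7 kN; 0.6 F_y A_gv = 136.5 kN → shear rupture governs the shear term.
R_n = 110.7 + 1.0 × 450 × 220 / 1000 = 209.7 kN.
Design strength φR_n = 0.75 × 209.7 = 157 kN.

157 kN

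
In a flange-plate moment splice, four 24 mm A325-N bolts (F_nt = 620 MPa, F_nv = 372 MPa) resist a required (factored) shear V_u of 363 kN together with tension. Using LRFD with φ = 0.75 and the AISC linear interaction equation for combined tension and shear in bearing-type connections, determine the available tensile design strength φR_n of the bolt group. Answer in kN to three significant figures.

A_b = π·24²/4 = 452.4 mm²; f_rv = 363 × 1000 / (4 × 452.4) = 200.6 MPa.
F'_nt = 1.3 F_nt − (F_nt / φF_nv) f_rv = 1.3·620 − (620/(0.75·372))·200.6 = 360.2 MPa, capped at F_nt → F'_nt = 360.2 MPa.
R_n = F'_nt · A_b · n = 360.2 × 452.4 × 4 / 1000 = 651.8 kN.
Design strength φR_n = 0.75 × 651.8 = 489 kN.

489 kN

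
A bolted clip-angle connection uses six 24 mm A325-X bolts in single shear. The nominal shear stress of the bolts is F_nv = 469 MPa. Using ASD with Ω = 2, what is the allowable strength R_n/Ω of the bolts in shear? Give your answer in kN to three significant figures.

637 kN

A_b = π × 24² / 4 = 452.4 mm².
R_n = F_nv · A_b · n · n_s = 469 × 452.4 × 6 × 1 / 1000 = 1273 kN.
Allowable strength R_n/Ω = 1273 / 2 = 637 kN.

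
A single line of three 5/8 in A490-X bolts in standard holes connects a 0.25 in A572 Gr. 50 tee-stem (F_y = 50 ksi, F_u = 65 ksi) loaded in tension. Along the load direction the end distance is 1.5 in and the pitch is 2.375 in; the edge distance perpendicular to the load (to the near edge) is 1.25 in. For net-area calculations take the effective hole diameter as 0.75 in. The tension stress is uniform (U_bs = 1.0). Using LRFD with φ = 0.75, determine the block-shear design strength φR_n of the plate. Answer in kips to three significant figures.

42.7 kips

Shear plane L_v = 1.5 + 2·2.375 = 6.25 in; A_gv = 6.25 × 0.25 = 1.562 in².
A_nv = (6.25 − 2.5·0.75) × 0.25 = 1.094 in².
A_nt = (1.25 − 0.5·0.75) × 0.25 = 0.2188 in².
0.6 F_u A_nv = 42.66 kips; 0.6 F_y A_gv = 46.88 kips → shear rupture governs the shear term.
R_n = 42.66 + 1.0 × 65 × 0.2188 = 56.88 kips.
Design strength φR_n = 0.75 × 56.88 = 42.7 kips.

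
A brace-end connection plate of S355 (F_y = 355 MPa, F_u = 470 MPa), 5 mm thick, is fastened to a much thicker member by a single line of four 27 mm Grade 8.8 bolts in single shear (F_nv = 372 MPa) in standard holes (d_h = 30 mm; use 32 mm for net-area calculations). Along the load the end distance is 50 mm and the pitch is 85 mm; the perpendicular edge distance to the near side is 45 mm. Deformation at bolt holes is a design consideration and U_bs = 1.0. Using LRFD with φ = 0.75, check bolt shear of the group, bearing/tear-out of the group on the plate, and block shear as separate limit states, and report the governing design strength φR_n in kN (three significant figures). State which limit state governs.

255 kN (block shear governs)

Bolt shear: A_b = π·27²/4 = 572.6 mm²; R_n = 372 × 572.6 × 4 × 1 / 1000 = 852 kN → 0.75 × 852 = 639 kN.
Bearing: edge l_c = 35, r_n = 98.7 kN; interior l_c = 55, r_n = 152.3 kN; R_n = 98.7 + 3·152.3 = 555.5 kN → 417 kN.
Block shear: A_gv = 1525, A_nv = 965, A_nt = 145 mm²; R_n = min(0.6F_uA_nv, 0.6F_yA_gv) + U_bs·F_u·A_nt = 340.3 kN → 255 kN.
Block shear governs: 255 kN.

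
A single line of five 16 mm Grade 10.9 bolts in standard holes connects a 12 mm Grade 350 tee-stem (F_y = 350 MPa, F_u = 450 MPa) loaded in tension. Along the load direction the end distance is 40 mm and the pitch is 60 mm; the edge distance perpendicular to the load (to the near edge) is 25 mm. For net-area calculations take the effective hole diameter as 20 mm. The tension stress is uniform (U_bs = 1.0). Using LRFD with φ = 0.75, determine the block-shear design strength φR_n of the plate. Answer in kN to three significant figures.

522 kN

Shear plane L_v = 40 + 4·60 = 280 mm; A_gv = 280 × 12 = 3360 mm².
A_nv = (280 − 4.5·20) × 12 = 2280 mm².
A_nt = (25 − 0.5·20) × 12 = 180 mm².
0.6 F_u A_nv = 615.6 kN; 0.6 F_y A_gv = 705.6 kN → shear rupture governs the shear term.
R_n = 615.6 + 1.0 × 450 × 180 / 1000 = 696.6 kN.
Design strength φR_n = 0.75 × 696.6 = 522 kN.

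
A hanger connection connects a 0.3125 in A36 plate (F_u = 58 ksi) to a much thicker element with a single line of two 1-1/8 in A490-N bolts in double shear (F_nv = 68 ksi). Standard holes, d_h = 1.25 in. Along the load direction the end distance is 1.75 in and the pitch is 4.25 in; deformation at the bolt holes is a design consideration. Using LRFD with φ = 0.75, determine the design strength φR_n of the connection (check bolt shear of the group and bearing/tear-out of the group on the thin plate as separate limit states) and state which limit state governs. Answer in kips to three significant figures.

Bolt shear: A_b = π·1.125²/4 = 0.994 in²; R_n = 68 × 0.994 × 2 × 2 = 270.4 kips → 0.75 × 270.4 = 203 kips.
Bearing (1.2 l_c t F_u ≤ 2.4 d t F_u): upper limit = 2.4·1.125·0.3125·58 = 48.94 kips.
  Edge l_c = 1.75 − 1.25/2 = 1.125 → r_n = 24.47 kips; interior l_c = 4.25 − 1.25 = 3 → r_n = 48.94 kips.
  R_n,bearing = 1·24.47 + 1·48.94 = 73.41 kips → 0.75 × 73.41 = 55.1 kips.
Bearing governs: 55.1 kips.

55.1 kips (bearing governs)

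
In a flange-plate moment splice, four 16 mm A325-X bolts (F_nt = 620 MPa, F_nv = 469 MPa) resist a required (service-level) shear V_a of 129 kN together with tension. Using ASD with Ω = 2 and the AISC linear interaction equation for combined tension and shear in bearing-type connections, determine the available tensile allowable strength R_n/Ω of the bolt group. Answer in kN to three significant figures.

A_b = π·16²/4 = 201.1 mm²; f_rv = 129 × 1000 / (4 × 201.1) = 160.4 MPa.
F'_nt = 1.3 F_nt − (Ω F_nt / F_nv) f_rv = 1.3·620 − (2·620/469)·160.4 = 381.9 MPa, capped at F_nt → F'_nt = 381.9 MPa.
R_n = F'_nt · A_b · n = 381.9 × 201.1 × 4 / 1000 = 307.2 kN.
Allowable strength R_n/Ω = 307.2 / 2 = 154 kN.

154 kN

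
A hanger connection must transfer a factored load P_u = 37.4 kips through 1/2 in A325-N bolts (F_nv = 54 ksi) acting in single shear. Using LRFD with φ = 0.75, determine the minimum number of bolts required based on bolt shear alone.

5 bolts

A_b = π·0.5²/4 = 0.1963 in².
Per-bolt design strength φR_n = 0.75 × 54 × 0.1963 × 1 = 7.952 kips.
n ≥ 37.4 / 7.952 = 4.703 → use 5 bolts.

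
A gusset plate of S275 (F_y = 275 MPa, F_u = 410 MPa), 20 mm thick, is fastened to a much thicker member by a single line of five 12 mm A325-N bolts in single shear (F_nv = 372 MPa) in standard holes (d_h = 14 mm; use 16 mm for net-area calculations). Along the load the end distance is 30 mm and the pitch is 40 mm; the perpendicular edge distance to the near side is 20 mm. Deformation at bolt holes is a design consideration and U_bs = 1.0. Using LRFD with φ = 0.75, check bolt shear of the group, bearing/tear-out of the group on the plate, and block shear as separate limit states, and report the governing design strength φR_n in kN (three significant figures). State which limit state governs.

Bolt shear: A_b = π·12²/4 = 113.1 mm²; R_n = 372 × 113.1 × 5 × 1 / 1000 = 210.4 kN → 0.75 × 210.4 = 158 kN.
Bearing: edge l_c = 23, r_n = 226.3 kN; interior l_c = 26, r_n = 236.2 kN; R_n = 226.3 + 4·236.2 = 1171 kN → 878 kN.
Block shear: A_gv = 3800, A_nv = 2360, A_nt = 240 mm²; R_n = min(0.6F_uA_nv, 0.6F_yA_gv) + U_bs·F_u·A_nt = 679 kN → 509 kN.
Bolt shear governs: 158 kN.

158 kN (bolt shear governs)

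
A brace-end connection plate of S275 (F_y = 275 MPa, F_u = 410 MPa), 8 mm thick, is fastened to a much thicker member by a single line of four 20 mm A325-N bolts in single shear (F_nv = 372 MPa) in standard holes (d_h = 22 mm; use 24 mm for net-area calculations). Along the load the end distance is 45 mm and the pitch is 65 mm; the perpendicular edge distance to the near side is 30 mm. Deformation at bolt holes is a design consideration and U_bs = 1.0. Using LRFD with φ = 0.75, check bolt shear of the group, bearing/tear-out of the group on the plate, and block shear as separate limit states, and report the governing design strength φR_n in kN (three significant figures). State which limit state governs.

275 kN (block shear governs)

Bolt shear: A_b = π·20²/4 = 314.2 mm²; R_n = 372 × 314.2 × 4 × 1 / 1000 = 467.5 kN → 0.75 × 467.5 = 351 kN.
Bearing: edge l_c = 34, r_n = 133.8 kN; interior l_c = 43, r_n = 157.4 kN; R_n = 133.8 + 3·157.4 = 606.1 kN → 455 kN.
Block shear: A_gv = 1920, A_nv = 1248, A_nt = 144 mm²; R_n = min(0.6F_uA_nv, 0.6F_yA_gv) + U_bs·F_u·A_nt = 366 kN → 275 kN.
Block shear governs: 275 kN.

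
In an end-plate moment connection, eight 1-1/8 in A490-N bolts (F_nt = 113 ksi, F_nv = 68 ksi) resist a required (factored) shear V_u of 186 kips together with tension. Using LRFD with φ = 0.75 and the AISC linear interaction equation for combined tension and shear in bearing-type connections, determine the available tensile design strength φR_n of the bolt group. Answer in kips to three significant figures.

A_b = π·1.125²/4 = 0.994 in²; f_rv = 186 / (8 × 0.994) = 23.39 ksi.
F'_nt = 1.3 F_nt − (F_nt / φF_nv) f_rv = 1.3·113 − (113/(0.75·68))·23.39 = 95.08 ksi, capped at F_nt → F'_nt = 95.08 ksi.
R_n = F'_nt · A_b · n = 95.08 × 0.994 × 8 = 756.1 kips.
Design strength φR_n = 0.75 × 756.1 = 567 kips.

567 kips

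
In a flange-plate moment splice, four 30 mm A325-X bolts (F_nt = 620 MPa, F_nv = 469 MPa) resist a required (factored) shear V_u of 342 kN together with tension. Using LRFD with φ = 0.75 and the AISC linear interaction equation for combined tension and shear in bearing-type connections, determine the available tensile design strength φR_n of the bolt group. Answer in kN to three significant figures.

1260 kN

A_b = π·30²/4 = 706.9 mm²; f_rv = 342 × 1000 / (4 × 706.9) = 121 MPa.
F'_nt = 1.3 F_nt − (F_nt / φF_nv) f_rv = 1.3·620 − (620/(0.75·469))·121 = 592.8 MPa, capped at F_nt → F'_nt = 592.8 MPa.
R_n = F'_nt · A_b · n = 592.8 × 706.9 × 4 / 1000 = 1676 kN.
Design strength φR_n = 0.75 × 1676 = 1260 kN.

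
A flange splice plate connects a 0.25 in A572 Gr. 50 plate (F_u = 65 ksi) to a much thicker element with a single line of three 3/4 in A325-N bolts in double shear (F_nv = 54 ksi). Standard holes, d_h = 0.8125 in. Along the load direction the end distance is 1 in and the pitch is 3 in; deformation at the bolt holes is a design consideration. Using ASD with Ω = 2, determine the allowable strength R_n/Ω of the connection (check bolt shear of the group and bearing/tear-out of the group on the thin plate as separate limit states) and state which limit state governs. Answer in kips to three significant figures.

35 kips (bearing governs)

Bolt shear: A_b = π·0.75²/4 = 0.4418 in²; R_n = 54 × 0.4418 × 3 × 2 = 143.1 kips → 143.1 / 2 = 71.6 kips.
Bearing (1.2 l_c t F_u ≤ 2.4 d t F_u): upper limit = 2.4·0.75·0.25·65 = 29.25 kips.
  Edge l_c = 1 − 0.8125/2 = 0.5938 → r_n = 11.58 kips; interior l_c = 3 − 0.8125 = 2.188 → r_n = 29.25 kips.
  R_n,bearing = 1·11.58 + 2·29.25 = 70.08 kips → 70.08 / 2 = 35 kips.
Bearing governs: 35 kips.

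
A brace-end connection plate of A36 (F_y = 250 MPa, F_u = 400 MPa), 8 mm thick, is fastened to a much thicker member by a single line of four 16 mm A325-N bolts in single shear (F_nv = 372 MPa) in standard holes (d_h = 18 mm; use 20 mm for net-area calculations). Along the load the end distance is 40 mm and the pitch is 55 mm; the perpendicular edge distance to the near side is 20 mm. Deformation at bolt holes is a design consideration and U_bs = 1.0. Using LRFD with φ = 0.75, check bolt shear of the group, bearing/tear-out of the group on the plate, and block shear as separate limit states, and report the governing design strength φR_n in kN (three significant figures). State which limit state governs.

208 kN (block shear governs)

Bolt shear: A_b = π·16²/4 = 201.1 mm²; R_n = 372 × 201.1 × 4 × 1 / 1000 = 299.2 kN → 0.75 × 299.2 = 224 kN.
Bearing: edge l_c = 31, r_n = 119 kN; interior l_c = 37, r_n = 122.9 kN; R_n = 119 + 3·122.9 = 487.7 kN → 366 kN.
Block shear: A_gv = 1640, A_nv = 1080, A_nt = 80 mm²; R_n = min(0.6F_uA_nv, 0.6F_yA_gv) + U_bs·F_u·A_nt = 278 kN → 208 kN.
Block shear governs: 208 kN.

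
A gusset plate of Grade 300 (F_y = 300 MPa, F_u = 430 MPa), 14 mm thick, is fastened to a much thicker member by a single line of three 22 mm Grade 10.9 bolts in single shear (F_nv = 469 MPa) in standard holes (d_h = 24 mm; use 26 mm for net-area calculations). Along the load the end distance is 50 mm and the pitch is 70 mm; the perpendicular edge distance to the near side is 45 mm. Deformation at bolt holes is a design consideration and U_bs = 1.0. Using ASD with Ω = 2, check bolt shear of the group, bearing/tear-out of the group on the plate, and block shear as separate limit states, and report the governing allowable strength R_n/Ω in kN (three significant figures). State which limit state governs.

267 kN (bolt shear governs)

Bolt shear: A_b = π·22²/4 = 380.1 mm²; R_n = 469 × 380.1 × 3 × 1 / 1000 = 534.8 kN → 534.8 / 2 = 267 kN.
Bearing: edge l_c = 38, r_n = 274.5 kN; interior l_c = 46, r_n = 317.9 kN; R_n = 274.5 + 2·317.9 = 910.2 kN → 455 kN.
Block shear: A_gv = 2660, A_nv = 1750, A_nt = 448 mm²; R_n = min(0.6F_uA_nv, 0.6F_yA_gv) + U_bs·F_u·A_nt = 644.1 kN → 322 kN.
Bolt shear governs: 267 kN.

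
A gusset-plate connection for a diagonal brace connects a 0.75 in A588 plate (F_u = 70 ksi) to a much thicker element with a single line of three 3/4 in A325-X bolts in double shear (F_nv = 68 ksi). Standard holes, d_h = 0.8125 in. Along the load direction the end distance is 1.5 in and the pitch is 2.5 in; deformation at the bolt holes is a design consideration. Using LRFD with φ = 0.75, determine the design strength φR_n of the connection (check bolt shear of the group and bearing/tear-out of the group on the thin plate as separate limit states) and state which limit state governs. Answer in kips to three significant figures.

135 kips (bolt shear governs)

Bolt shear: A_b = π·0.75²/4 = 0.4418 in²; R_n = 68 × 0.4418 × 3 × 2 = 180.2 kips → 0.75 × 180.2 = 135 kips.
Bearing (1.2 l_c t F_u ≤ 2.4 d t F_u): upper limit = 2.4·0.75·0.75·70 = 94.5 kips.
  Edge l_c = 1.5 − 0.8125/2 = 1.094 → r_n = 68.91 kips; interior l_c = 2.5 − 0.8125 = 1.688 → r_n = 94.5 kips.
  R_n,bearing = 1·68.91 + 2·94.5 = 257.9 kips → 0.75 × 257.9 = 193 kips.
Bolt shear governs: 135 kips.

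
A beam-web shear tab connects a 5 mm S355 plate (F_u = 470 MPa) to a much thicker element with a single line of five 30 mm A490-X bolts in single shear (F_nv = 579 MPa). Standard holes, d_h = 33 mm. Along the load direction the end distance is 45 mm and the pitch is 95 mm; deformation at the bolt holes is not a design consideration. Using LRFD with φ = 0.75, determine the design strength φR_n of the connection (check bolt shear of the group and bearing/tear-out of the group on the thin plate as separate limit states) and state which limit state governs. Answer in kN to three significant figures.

Bolt shear: A_b = π·30²/4 = 706.9 mm²; R_n = 579 × 706.9 × 5 × 1 / 1000 = 2046 kN → 0.75 × 2046 = 1530 kN.
Bearing (1.5 l_c t F_u ≤ 3.0 d t F_u): upper limit = 3.0·30·5·470 / 1000 = 211.5 kN.
  Edge l_c = 45 − 33/2 = 28.5 → r_n = 100.5 kN; interior l_c = 95 − 33 = 62 → r_n = 211.5 kN.
  R_n,bearing = 1·100.5 + 4·211.5 = 946.5 kN → 0.75 × 946.5 = 710 kN.
Bearing governs: 710 kN.

710 kN (bearing governs)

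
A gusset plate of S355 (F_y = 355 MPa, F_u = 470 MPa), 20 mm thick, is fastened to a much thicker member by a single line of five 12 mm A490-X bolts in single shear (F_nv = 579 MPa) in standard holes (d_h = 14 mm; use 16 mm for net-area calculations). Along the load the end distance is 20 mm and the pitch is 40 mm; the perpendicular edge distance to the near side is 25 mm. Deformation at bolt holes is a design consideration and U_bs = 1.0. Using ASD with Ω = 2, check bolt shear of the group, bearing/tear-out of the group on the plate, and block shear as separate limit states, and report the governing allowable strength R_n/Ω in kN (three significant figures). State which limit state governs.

164 kN (bolt shear governs)

Bolt shear: A_b = π·12²/4 = 113.1 mm²; R_n = 579 × 113.1 × 5 × 1 / 1000 = 327.4 kN → 327.4 / 2 = 164 kN.
Bearing: edge l_c = 13, r_n = 146.6 kN; interior l_c = 26, r_n = 270.7 kN; R_n = 146.6 + 4·270.7 = 1230 kN → 615 kN.
Block shear: A_gv = 3600, A_nv = 2160, A_nt = 340 mm²; R_n = min(0.6F_uA_nv, 0.6F_yA_gv) + U_bs·F_u·A_nt = 768.9 kN → 384 kN.
Bolt shear governs: 164 kN.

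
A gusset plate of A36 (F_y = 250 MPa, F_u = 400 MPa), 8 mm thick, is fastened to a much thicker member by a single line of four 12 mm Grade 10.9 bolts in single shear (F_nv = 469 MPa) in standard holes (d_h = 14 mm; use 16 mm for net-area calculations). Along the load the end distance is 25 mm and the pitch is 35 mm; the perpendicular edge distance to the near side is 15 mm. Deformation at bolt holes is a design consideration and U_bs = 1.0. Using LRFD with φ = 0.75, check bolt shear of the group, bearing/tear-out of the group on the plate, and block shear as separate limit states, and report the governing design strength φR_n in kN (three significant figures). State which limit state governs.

123 kN (block shear governs)

Bolt shear: A_b = π·12²/4 = 113.1 mm²; R_n = 469 × 113.1 × 4 × 1 / 1000 = 212.2 kN → 0.75 × 212.2 = 159 kN.
Bearing: edge l_c = 18, r_n = 69.12 kN; interior l_c = 21, r_n = 80.64 kN; R_n = 69.12 + 3·80.64 = 311 kN → 233 kN.
Block shear: A_gv = 1040, A_nv = 592, A_nt = 56 mm²; R_n = min(0.6F_uA_nv, 0.6F_yA_gv) + U_bs·F_u·A_nt = 164.5 kN → 123 kN.
Block shear governs: 123 kN.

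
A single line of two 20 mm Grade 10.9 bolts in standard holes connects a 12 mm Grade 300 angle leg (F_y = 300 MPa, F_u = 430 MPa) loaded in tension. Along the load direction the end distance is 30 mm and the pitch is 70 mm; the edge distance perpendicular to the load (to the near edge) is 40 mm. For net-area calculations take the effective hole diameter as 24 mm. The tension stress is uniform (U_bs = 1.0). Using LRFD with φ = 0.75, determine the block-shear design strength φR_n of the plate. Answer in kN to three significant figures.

257 kN

Shear plane L_v = 30 + 1·70 = 100 mm; A_gv = 100 × 12 = 1200 mm².
A_nv = (100 − 1.5·24) × 12 = 768 mm².
A_nt = (40 − 0.5·24) × 12 = 336 mm².
0.6 F_u A_nv = 198.1 kN; 0.6 F_y A_gv = 216 kN → shear rupture governs the shear term.
R_n = 198.1 + 1.0 × 430 × 336 / 1000 = 342.6 kN.
Design strength φR_n = 0.75 × 342.6 = 257 kN.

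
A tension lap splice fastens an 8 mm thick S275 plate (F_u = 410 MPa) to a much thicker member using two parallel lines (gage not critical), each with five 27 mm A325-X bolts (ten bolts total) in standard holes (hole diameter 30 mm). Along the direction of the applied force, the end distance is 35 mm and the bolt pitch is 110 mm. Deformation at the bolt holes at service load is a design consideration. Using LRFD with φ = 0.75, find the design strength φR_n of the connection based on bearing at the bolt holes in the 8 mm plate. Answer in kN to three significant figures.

Per bolt r_n = 1.2 l_c t F_u ≤ 2.4 d t F_u; upper limit = 2.4 × 27 × 8 × 410 / 1000 = 212.5 kN.
Edge bolt: l_c = 35 − 30/2 = 20 mm → 1.2 × 20 × 8 × 410 / 1000 = 78.72 → r_n = 78.72 kN.
Interior bolts: l_c = 110 − 30 = 80 mm → 1.2 × 80 × 8 × 410 / 1000 = 314.9 → r_n = 212.5 kN.
R_n = 2 × 78.72 + 8 × 212.5 = 1858 kN.
Design strength φR_n = 0.75 × 1858 = 1390 kN.

1390 kN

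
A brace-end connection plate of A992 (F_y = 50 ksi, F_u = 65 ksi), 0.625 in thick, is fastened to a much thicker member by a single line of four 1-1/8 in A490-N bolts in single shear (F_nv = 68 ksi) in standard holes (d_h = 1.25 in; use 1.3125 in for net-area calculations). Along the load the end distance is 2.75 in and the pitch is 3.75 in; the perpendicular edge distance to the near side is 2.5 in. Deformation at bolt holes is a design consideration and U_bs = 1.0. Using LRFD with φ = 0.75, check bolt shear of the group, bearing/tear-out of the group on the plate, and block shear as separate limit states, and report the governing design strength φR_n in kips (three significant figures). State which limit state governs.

Bolt shear: A_b = π·1.125²/4 = 0.994 in²; R_n = 68 × 0.994 × 4 × 1 = 270.4 kips → 0.75 × 270.4 = 203 kips.
Bearing: edge l_c = 2.125, r_n = 103.6 kips; interior l_c = 2.5, r_n = 109.7 kips; R_n = 103.6 + 3·109.7 = 432.7 kips → 324 kips.
Block shear: A_gv = 8.75, A_nv = 5.879, A_nt = 1.152 in²; R_n = min(0.6F_uA_nv, 0.6F_yA_gv) + U_bs·F_u·A_nt = 304.2 kips → 228 kips.
Bolt shear governs: 203 kips.

203 kips (bolt shear governs)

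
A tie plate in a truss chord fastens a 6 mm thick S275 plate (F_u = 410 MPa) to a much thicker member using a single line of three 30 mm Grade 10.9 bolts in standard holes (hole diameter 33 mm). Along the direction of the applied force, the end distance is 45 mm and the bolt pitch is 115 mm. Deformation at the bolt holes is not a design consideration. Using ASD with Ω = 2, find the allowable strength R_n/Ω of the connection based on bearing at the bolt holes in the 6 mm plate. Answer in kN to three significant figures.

Per bolt r_n = 1.5 l_c t F_u ≤ 3.0 d t F_u; upper limit = 3.0 × 30 × 6 × 410 / 1000 = 221.4 kN.
Edge bolt: l_c = 45 − 33/2 = 28.5 mm → 1.5 × 28.5 × 6 × 410 / 1000 = 105.2 → r_n = 105.2 kN.
Interior bolts: l_c = 115 − 33 = 82 mm → 1.5 × 82 × 6 × 410 / 1000 = 302.6 → r_n = 221.4 kN.
R_n = 1 × 105.2 + 2 × 221.4 = 548 kN.
Allowable strength R_n/Ω = 548 / 2 = 274 kN.

274 kN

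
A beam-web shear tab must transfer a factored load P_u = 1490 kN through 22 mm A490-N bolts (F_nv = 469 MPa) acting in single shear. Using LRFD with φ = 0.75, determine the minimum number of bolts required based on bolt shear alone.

A_b = π·22²/4 = 380.1 mm².
Per-bolt design strength φR_n = 0.75 × 469 × 380.1 × 1 / 1000 = 133.7 kN.
n ≥ 1490 / 133.7 = 11.14 → use 12 bolts.

12 bolts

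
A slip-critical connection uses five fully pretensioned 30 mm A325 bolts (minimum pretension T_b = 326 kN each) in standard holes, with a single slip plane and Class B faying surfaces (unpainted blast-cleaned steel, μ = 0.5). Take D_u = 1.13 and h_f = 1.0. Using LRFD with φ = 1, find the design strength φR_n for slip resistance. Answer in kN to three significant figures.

921 kN

R_n = μ · D_u · h_f · T_b · n_s · n_b = 0.5 × 1.13 × 1.0 × 326 × 1 × 5 = 920.9 kN.
Design strength φR_n = 1 × 920.9 = 921 kN.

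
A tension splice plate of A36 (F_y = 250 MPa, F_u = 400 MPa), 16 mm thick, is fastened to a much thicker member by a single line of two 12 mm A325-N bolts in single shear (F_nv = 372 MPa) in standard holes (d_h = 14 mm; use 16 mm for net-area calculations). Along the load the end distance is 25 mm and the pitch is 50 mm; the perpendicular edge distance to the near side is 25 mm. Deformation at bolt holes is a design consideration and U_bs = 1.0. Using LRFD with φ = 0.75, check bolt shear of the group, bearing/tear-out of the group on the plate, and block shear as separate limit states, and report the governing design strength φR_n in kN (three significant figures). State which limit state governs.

Bolt shear: A_b = π·12²/4 = 113.1 mm²; R_n = 372 × 113.1 × 2 × 1 / 1000 = 84.14 kN → 0.75 × 84.14 = 63.1 kN.
Bearing: edge l_c = 18, r_n = 138.2 kN; interior l_c = 36, r_n = 184.3 kN; R_n = 138.2 + 1·184.3 = 322.6 kN → 242 kN.
Block shear: A_gv = 1200, A_nv = 816, A_nt = 272 mm²; R_n = min(0.6F_uA_nv, 0.6F_yA_gv) + U_bs·F_u·A_nt = 288.8 kN → 217 kN.
Bolt shear governs: 63.1 kN.

63.1 kN (bolt shear governs)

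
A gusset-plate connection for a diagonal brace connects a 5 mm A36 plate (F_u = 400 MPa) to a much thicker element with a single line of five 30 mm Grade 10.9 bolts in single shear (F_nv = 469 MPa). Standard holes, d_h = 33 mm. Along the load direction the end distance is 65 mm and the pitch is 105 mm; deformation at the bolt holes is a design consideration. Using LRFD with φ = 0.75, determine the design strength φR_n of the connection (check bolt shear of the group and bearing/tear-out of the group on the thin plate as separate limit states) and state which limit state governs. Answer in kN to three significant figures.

519 kN (bearing governs)

Bolt shear: A_b = π·30²/4 = 706.9 mm²; R_n = 469 × 706.9 × 5 × 1 / 1000 = 1658 kN → 0.75 × 1658 = 1240 kN.
Bearing (1.2 l_c t F_u ≤ 2.4 d t F_u): upper limit = 2.4·30·5·400 / 1000 = 144 kN.
  Edge l_c = 65 − 33/2 = 48.5 → r_n = 116.4 kN; interior l_c = 105 − 33 = 72 → r_n = 144 kN.
  R_n,bearing = 1·116.4 + 4·144 = 692.4 kN → 0.75 × 692.4 = 519 kN.
Bearing governs: 519 kN.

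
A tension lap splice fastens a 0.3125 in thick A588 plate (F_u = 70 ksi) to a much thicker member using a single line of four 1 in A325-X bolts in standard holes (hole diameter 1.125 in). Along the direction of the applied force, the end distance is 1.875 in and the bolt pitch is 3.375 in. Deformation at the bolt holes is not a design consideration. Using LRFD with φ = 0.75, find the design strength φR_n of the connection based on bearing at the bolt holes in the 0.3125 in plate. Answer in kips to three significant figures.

180 kips

Per bolt r_n = 1.5 l_c t F_u ≤ 3.0 d t F_u; upper limit = 3.0 × 1 × 0.3125 × 70 = 65.62 kips.
Edge bolt: l_c = 1.875 − 1.125/2 = 1.312 in → 1.5 × 1.312 × 0.3125 × 70 = 43.07 → r_n = 43.07 kips.
Interior bolts: l_c = 3.375 − 1.125 = 2.25 in → 1.5 × 2.25 × 0.3125 × 70 = 73.83 → r_n = 65.62 kips.
R_n = 1 × 43.07 + 3 × 65.62 = 239.9 kips.
Design strength φR_n = 0.75 × 239.9 = 180 kips.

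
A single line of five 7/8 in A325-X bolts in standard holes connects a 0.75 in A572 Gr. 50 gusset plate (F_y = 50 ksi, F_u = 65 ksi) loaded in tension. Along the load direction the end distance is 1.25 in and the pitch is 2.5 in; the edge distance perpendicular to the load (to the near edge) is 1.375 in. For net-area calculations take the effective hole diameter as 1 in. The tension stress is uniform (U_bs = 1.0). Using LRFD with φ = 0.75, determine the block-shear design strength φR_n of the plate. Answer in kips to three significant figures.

Shear plane L_v = 1.25 + 4·2.5 = 11.25 in; A_gv = 11.25 × 0.75 = 8.438 in².
A_nv = (11.25 − 4.5·1) × 0.75 = 5.062 in².
A_nt = (1.375 − 0.5·1) × 0.75 = 0.6562 in².
0.6 F_u A_nv = 197.4 kips; 0.6 F_y A_gv = 253.1 kips → shear rupture governs the shear term.
R_n = 197.4 + 1.0 × 65 × 0.6562 = 240.1 kips.
Design strength φR_n = 0.75 × 240.1 = 180 kips.

180 kips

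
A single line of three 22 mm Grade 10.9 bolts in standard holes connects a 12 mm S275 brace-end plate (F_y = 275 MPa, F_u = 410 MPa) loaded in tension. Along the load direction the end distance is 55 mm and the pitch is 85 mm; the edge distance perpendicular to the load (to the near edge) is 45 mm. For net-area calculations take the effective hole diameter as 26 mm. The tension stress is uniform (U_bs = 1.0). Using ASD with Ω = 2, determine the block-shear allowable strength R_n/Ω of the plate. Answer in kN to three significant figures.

Shear plane L_v = 55 + 2·85 = 225 mm; A_gv = 225 × 12 = 2700 mm².
A_nv = (225 − 2.5·26) × 12 = 1920 mm².
A_nt = (45 − 0.5·26) × 12 = 384 mm².
0.6 F_u A_nv = 472.3 kN; 0.6 F_y A_gv = 445.5 kN → shear yielding governs the shear term.
R_n = 445.5 + 1.0 × 410 × 384 / 1000 = 602.9 kN.
Allowable strength R_n/Ω = 602.9 / 2 = 301 kN.

301 kN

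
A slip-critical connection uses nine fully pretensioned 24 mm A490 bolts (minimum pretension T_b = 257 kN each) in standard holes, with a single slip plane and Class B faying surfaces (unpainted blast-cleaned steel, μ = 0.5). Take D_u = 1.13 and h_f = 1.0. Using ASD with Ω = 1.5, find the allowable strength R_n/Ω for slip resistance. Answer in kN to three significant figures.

871 kN

R_n = μ · D_u · h_f · T_b · n_s · n_b = 0.5 × 1.13 × 1.0 × 257 × 1 × 9 = 1307 kN.
Allowable strength R_n/Ω = 1307 / 1.5 = 871 kN.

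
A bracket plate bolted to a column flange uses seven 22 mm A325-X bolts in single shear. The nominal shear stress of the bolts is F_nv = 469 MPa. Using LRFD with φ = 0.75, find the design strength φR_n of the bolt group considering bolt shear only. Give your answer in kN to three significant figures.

A_b = π × 22² / 4 = 380.1 mm².
R_n = F_nv · A_b · n · n_s = 469 × 380.1 × 7 × 1 / 1000 = 1248 kN.
Design strength φR_n = 0.75 × 1248 = 936 kN.

936 kN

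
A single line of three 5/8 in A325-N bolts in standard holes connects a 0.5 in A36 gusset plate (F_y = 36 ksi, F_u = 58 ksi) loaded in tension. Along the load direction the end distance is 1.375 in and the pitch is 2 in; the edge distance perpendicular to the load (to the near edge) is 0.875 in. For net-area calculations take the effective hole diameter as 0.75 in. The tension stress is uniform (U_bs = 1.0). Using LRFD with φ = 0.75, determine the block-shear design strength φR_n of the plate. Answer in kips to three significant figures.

Shear plane L_v = 1.375 + 2·2 = 5.375 in; A_gv = 5.375 × 0.5 = 2.688 in².
A_nv = (5.375 − 2.5·0.75) × 0.5 = 1.75 in².
A_nt = (0.875 − 0.5·0.75) × 0.5 = 0.25 in².
0.6 F_u A_nv = 60.9 kips; 0.6 F_y A_gv = 58.05 kips → shear yielding governs the shear term.
R_n = 58.05 + 1.0 × 58 × 0.25 = 72.55 kips.
Design strength φR_n = 0.75 × 72.55 = 54.4 kips.

54.4 kips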